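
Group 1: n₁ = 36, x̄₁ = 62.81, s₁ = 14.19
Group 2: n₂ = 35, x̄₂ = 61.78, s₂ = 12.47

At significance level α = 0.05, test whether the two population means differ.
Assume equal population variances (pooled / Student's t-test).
Student's two-sample t-test (equal variances):
H₀: μ₁ = μ₂
H₁: μ₁ ≠ μ₂
df = n₁ + n₂ - 2 = 69
Pooled variance s_p² = [(n₁-1)s₁² + (n₂-1)s₂²] / (n₁ + n₂ - 2) = [(35)(14.19²) + (34)(12.47²)] / 69 = 178.7608
SE = √(s_p²(1/n₁ + 1/n₂)) = √(178.7608 × (1/36 + 1/35)) = 3.1738
t = (x̄₁ - x̄₂) / SE = (62.81 - 61.78) / 3.1738 = 1.03 / 3.1738 = 0.325
p-value = 0.7465

Since p-value > α = 0.05, we fail to reject H₀.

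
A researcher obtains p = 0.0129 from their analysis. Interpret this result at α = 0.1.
Since p = 0.0129 < α = 0.1, reject H₀.
There is sufficient evidence to reject the null hypothesis; the result is statistically significant at the 0.1 level.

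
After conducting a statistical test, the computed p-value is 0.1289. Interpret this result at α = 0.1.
Since p = 0.1289 > α = 0.1, fail to reject H₀.
There is insufficient evidence to reject the null hypothesis; the result is not statistically significant at the 0.1 level.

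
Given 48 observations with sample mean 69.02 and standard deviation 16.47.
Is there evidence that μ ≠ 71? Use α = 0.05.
One-sample t-test:
H₀: μ = 71
H₁: μ ≠ 71
df = n - 1 = 47
t = (x̄ - μ₀) / (s/√n) = (69.02 - 71) / (16.47/√48) = -0.833
p-value = 0.4091

Since p-value > α = 0.05, we fail to reject H₀.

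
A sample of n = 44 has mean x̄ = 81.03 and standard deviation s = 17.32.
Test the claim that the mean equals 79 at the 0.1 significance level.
One-sample t-test:
H₀: μ = 79
H₁: μ ≠ 79
df = n - 1 = 43
t = (x̄ - μ₀) / (s/√n) = (81.03 - 79) / (17.32/√44) = 0.777
p-value = 0.4411

Since p-value > α = 0.1, we fail to reject H₀.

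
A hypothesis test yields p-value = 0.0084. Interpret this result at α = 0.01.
Since p = 0.0084 < α = 0.01, reject H₀.
There is sufficient evidence to reject the null hypothesis; the result is statistically significant at the 0.01 level.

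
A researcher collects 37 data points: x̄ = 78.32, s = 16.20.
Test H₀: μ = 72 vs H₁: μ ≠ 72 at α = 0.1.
One-sample t-test:
H₀: μ = 72
H₁: μ ≠ 72
df = n - 1 = 36
t = (x̄ - μ₀) / (s/√n) = (78.32 - 72) / (16.20/√37) = 2.373
p-value = 0.0231

Since p-value < α = 0.1, we reject H₀.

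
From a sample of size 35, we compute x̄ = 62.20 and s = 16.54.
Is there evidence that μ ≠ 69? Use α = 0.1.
One-sample t-test:
H₀: μ = 69
H₁: μ ≠ 69
df = n - 1 = 34
t = (x̄ - μ₀) / (s/√n) = (62.20 - 69) / (16.54/√35) = -2.432
p-value = 0.0204

Since p-value < α = 0.1, we reject H₀.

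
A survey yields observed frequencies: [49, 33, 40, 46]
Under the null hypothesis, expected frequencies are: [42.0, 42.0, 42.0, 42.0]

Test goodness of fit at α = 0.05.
Chi-square goodness of fit test:
H₀: observed counts match expected distribution
H₁: observed counts differ from expected distribution
df = k - 1 = 3
χ² = Σ(O - E)²/E
   = (49 - 42.0)²/42.0 + (33 - 42.0)²/42.0 + (40 - 42.0)²/42.0 + (46 - 42.0)²/42.0
   = 1.167 + 1.929 + 0.095 + 0.381
   = 3.57
p-value = 0.3116

Since p-value > α = 0.05, we fail to reject H₀.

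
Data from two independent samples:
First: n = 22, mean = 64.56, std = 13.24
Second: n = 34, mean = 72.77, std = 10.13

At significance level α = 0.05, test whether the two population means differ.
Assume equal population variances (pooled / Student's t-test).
Student's two-sample t-test (equal variances):
H₀: μ₁ = μ₂
H₁: μ₁ ≠ μ₂
df = n₁ + n₂ - 2 = 54
Pooled variance s_p² = [(n₁-1)s₁² + (n₂-1)s₂²] / (n₁ + n₂ - 2) = [(21)(13.24²) + (33)(10.13²)] / 54 = 130.8816
SE = √(s_p²(1/n₁ + 1/n₂)) = √(130.8816 × (1/22 + 1/34)) = 3.1303
t = (x̄₁ - x̄₂) / SE = (64.56 - 72.77) / 3.1303 = -8.21 / 3.1303 = -2.623
p-value = 0.0113

Since p-value < α = 0.05, we reject H₀.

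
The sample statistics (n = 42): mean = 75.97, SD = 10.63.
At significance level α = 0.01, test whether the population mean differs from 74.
One-sample t-test:
H₀: μ = 74
H₁: μ ≠ 74
df = n - 1 = 41
t = (x̄ - μ₀) / (s/√n) = (75.97 - 74) / (10.63/√42) = 1.201
p-value = 0.2366

Since p-value > α = 0.01, we fail to reject H₀.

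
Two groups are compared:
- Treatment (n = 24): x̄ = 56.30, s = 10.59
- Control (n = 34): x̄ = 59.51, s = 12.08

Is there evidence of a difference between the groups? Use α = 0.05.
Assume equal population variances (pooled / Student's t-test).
Student's two-sample t-test (equal variances):
H₀: μ₁ = μ₂
H₁: μ₁ ≠ μ₂
df = n₁ + n₂ - 2 = 56
Pooled variance s_p² = [(n₁-1)s₁² + (n₂-1)s₂²] / (n₁ + n₂ - 2) = [(23)(10.59²) + (33)(12.08²)] / 56 = 132.0532
SE = √(s_p²(1/n₁ + 1/n₂)) = √(132.0532 × (1/24 + 1/34)) = 3.0637
t = (x̄₁ - x̄₂) / SE = (56.30 - 59.51) / 3.0637 = -3.21 / 3.0637 = -1.048
p-value = 0.2993

Since p-value > α = 0.05, we fail to reject H₀.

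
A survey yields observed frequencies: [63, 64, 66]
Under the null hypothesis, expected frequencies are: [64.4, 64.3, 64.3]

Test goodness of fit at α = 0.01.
Chi-square goodness of fit test:
H₀: observed counts match expected distribution
H₁: observed counts differ from expected distribution
df = k - 1 = 2
χ² = Σ(O - E)²/E
   = (63 - 64.4)²/64.4 + (64 - 64.3)²/64.3 + (66 - 64.3)²/64.3
   = 0.030 + 0.001 + 0.045
   = 0.08
p-value = 0.9623

Since p-value > α = 0.01, we fail to reject H₀.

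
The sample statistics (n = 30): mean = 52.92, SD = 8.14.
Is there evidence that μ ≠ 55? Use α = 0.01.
One-sample t-test:
H₀: μ = 55
H₁: μ ≠ 55
df = n - 1 = 29
t = (x̄ - μ₀) / (s/√n) = (52.92 - 55) / (8.14/√30) = -1.400
p-value = 0.1722

Since p-value > α = 0.01, we fail to reject H₀.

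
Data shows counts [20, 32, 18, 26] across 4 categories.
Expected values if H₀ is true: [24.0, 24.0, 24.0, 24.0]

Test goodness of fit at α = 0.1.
Chi-square goodness of fit test:
H₀: observed counts match expected distribution
H₁: observed counts differ from expected distribution
df = k - 1 = 3
χ² = Σ(O - E)²/E
   = (20 - 24.0)²/24.0 + (32 - 24.0)²/24.0 + (18 - 24.0)²/24.0 + (26 - 24.0)²/24.0
   = 0.667 + 2.667 + 1.500 + 0.167
   = 5.00
p-value = 0.1718

Since p-value > α = 0.1, we fail to reject H₀.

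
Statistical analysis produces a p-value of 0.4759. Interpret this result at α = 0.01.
Since p = 0.4759 > α = 0.01, fail to reject H₀.
There is insufficient evidence to reject the null hypothesis; the result is not statistically significant at the 0.01 level.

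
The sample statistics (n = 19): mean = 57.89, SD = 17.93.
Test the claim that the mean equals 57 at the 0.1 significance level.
One-sample t-test:
H₀: μ = 57
H₁: μ ≠ 57
df = n - 1 = 18
t = (x̄ - μ₀) / (s/√n) = (57.89 - 57) / (17.93/√19) = 0.216
p-value = 0.8311

Since p-value > α = 0.1, we fail to reject H₀.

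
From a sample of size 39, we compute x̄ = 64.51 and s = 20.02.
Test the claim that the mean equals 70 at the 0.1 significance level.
One-sample t-test:
H₀: μ = 70
H₁: μ ≠ 70
df = n - 1 = 38
t = (x̄ - μ₀) / (s/√n) = (64.51 - 70) / (20.02/√39) = -1.713
p-value = 0.0949

Since p-value < α = 0.1, we reject H₀.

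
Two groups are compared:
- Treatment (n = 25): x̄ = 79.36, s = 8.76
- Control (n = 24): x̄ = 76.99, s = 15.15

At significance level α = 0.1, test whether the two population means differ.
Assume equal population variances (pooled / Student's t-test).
Student's two-sample t-test (equal variances):
H₀: μ₁ = μ₂
H₁: μ₁ ≠ μ₂
df = n₁ + n₂ - 2 = 47
Pooled variance s_p² = [(n₁-1)s₁² + (n₂-1)s₂²] / (n₁ + n₂ - 2) = [(24)(8.76²) + (23)(15.15²)] / 47 = 151.5047
SE = √(s_p²(1/n₁ + 1/n₂)) = √(151.5047 × (1/25 + 1/24)) = 3.5175
t = (x̄₁ - x̄₂) / SE = (79.36 - 76.99) / 3.5175 = 2.37 / 3.5175 = 0.674
p-value = 0.5038

Since p-value > α = 0.1, we fail to reject H₀.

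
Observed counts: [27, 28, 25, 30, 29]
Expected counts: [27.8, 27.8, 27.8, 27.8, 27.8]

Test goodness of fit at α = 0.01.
Chi-square goodness of fit test:
H₀: observed counts match expected distribution
H₁: observed counts differ from expected distribution
df = k - 1 = 4
χ² = Σ(O - E)²/E
   = (27 - 27.8)²/27.8 + (28 - 27.8)²/27.8 + (25 - 27.8)²/27.8 + (30 - 27.8)²/27.8 + (29 - 27.8)²/27.8
   = 0.023 + 0.001 + 0.282 + 0.174 + 0.052
   = 0.53
p-value = 0.9703

Since p-value > α = 0.01, we fail to reject H₀.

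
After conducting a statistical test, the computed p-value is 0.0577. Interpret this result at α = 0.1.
Since p = 0.0577 < α = 0.1, reject H₀.
There is sufficient evidence to reject the null hypothesis; the result is statistically significant at the 0.1 level.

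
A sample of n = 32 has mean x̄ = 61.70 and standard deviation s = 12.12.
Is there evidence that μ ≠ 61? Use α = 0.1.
One-sample t-test:
H₀: μ = 61
H₁: μ ≠ 61
df = n - 1 = 31
t = (x̄ - μ₀) / (s/√n) = (61.70 - 61) / (12.12/√32) = 0.327
p-value = 0.7461

Since p-value > α = 0.1, we fail to reject H₀.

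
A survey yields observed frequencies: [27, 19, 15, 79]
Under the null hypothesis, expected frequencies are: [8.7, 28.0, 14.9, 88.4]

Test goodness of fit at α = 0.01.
Chi-square goodness of fit test:
H₀: observed counts match expected distribution
H₁: observed counts differ from expected distribution
df = k - 1 = 3
χ² = Σ(O - E)²/E
   = (27 - 8.7)²/8.7 + (19 - 28.0)²/28.0 + (15 - 14.9)²/14.9 + (79 - 88.4)²/88.4
   = 38.493 + 2.893 + 0.001 + 1.000
   = 42.39
p-value < 0.0001

Since p-value < α = 0.01, we reject H₀.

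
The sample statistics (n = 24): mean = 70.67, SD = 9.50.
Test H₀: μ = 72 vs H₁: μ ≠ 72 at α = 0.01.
One-sample t-test:
H₀: μ = 72
H₁: μ ≠ 72
df = n - 1 = 23
t = (x̄ - μ₀) / (s/√n) = (70.67 - 72) / (9.50/√24) = -0.686
p-value = 0.4997

Since p-value > α = 0.01, we fail to reject H₀.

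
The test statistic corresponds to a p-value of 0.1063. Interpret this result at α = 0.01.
Since p = 0.1063 > α = 0.01, fail to reject H₀.
There is insufficient evidence to reject the null hypothesis; the result is not statistically significant at the 0.01 level.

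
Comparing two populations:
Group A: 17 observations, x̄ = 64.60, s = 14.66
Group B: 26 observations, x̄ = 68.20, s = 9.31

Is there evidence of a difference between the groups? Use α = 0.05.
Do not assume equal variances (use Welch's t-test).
Welch's two-sample t-test:
H₀: μ₁ = μ₂
H₁: μ₁ ≠ μ₂
s₁²/n₁ = 14.66²/17 = 12.6421,  s₂²/n₂ = 9.31²/26 = 3.3337
SE = √(s₁²/n₁ + s₂²/n₂) = √(12.6421 + 3.3337) = 3.9970
df (Welch-Satterthwaite) = (s₁²/n₁ + s₂²/n₂)² / [(s₁²/n₁)²/(n₁-1) + (s₂²/n₂)²/(n₂-1)] ≈ 24.46
t = (x̄₁ - x̄₂) / SE = (64.60 - 68.20) / 3.9970 = -3.60 / 3.9970 = -0.901
p-value = 0.3765

Since p-value > α = 0.05, we fail to reject H₀.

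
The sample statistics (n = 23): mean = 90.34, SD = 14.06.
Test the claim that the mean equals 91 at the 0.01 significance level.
One-sample t-test:
H₀: μ = 91
H₁: μ ≠ 91
df = n - 1 = 22
t = (x̄ - μ₀) / (s/√n) = (90.34 - 91) / (14.06/√23) = -0.225
p-value = 0.8240

Since p-value > α = 0.01, we fail to reject H₀.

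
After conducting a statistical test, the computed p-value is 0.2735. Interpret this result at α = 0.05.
Since p = 0.2735 > α = 0.05, fail to reject H₀.
There is insufficient evidence to reject the null hypothesis; the result is not statistically significant at the 0.05 level.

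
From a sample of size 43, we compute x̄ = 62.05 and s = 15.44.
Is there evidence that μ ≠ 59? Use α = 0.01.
One-sample t-test:
H₀: μ = 59
H₁: μ ≠ 59
df = n - 1 = 42
t = (x̄ - μ₀) / (s/√n) = (62.05 - 59) / (15.44/√43) = 1.295
p-value = 0.2023

Since p-value > α = 0.01, we fail to reject H₀.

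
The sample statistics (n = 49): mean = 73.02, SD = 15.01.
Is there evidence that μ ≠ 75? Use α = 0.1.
One-sample t-test:
H₀: μ = 75
H₁: μ ≠ 75
df = n - 1 = 48
t = (x̄ - μ₀) / (s/√n) = (73.02 - 75) / (15.01/√49) = -0.923
p-value = 0.3604

Since p-value > α = 0.1, we fail to reject H₀.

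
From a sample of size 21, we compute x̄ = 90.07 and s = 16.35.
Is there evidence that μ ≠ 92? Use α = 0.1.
One-sample t-test:
H₀: μ = 92
H₁: μ ≠ 92
df = n - 1 = 20
t = (x̄ - μ₀) / (s/√n) = (90.07 - 92) / (16.35/√21) = -0.541
p-value = 0.5945

Since p-value > α = 0.1, we fail to reject H₀.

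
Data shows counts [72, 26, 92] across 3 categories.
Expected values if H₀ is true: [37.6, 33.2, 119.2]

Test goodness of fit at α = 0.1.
Chi-square goodness of fit test:
H₀: observed counts match expected distribution
H₁: observed counts differ from expected distribution
df = k - 1 = 2
χ² = Σ(O - E)²/E
   = (72 - 37.6)²/37.6 + (26 - 33.2)²/33.2 + (92 - 119.2)²/119.2
   = 31.472 + 1.561 + 6.207
   = 39.24
p-value < 0.0001

Since p-value < α = 0.1, we reject H₀.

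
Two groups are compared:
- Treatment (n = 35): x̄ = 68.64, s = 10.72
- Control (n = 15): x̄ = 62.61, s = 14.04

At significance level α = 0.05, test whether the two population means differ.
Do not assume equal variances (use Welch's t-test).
Welch's two-sample t-test:
H₀: μ₁ = μ₂
H₁: μ₁ ≠ μ₂
s₁²/n₁ = 10.72²/35 = 3.2834,  s₂²/n₂ = 14.04²/15 = 13.1414
SE = √(s₁²/n₁ + s₂²/n₂) = √(3.2834 + 13.1414) = 4.0528
df (Welch-Satterthwaite) = (s₁²/n₁ + s₂²/n₂)² / [(s₁²/n₁)²/(n₁-1) + (s₂²/n₂)²/(n₂-1)] ≈ 21.32
t = (x̄₁ - x̄₂) / SE = (68.64 - 62.61) / 4.0528 = 6.03 / 4.0528 = 1.488
p-value = 0.1514

Since p-value > α = 0.05, we fail to reject H₀.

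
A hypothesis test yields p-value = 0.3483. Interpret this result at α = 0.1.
Since p = 0.3483 > α = 0.1, fail to reject H₀.
There is insufficient evidence to reject the null hypothesis; the result is not statistically significant at the 0.1 level.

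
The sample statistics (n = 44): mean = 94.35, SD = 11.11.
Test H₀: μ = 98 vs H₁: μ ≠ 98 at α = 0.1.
One-sample t-test:
H₀: μ = 98
H₁: μ ≠ 98
df = n - 1 = 43
t = (x̄ - μ₀) / (s/√n) = (94.35 - 98) / (11.11/√44) = -2.179
p-value = 0.0348

Since p-value < α = 0.1, we reject H₀.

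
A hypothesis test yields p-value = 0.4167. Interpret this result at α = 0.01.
Since p = 0.4167 > α = 0.01, fail to reject H₀.
There is insufficient evidence to reject the null hypothesis; the result is not statistically significant at the 0.01 level.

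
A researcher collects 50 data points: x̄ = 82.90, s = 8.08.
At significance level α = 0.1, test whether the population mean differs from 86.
One-sample t-test:
H₀: μ = 86
H₁: μ ≠ 86
df = n - 1 = 49
t = (x̄ - μ₀) / (s/√n) = (82.90 - 86) / (8.08/√50) = -2.713
p-value = 0.0092

Since p-value < α = 0.1, we reject H₀.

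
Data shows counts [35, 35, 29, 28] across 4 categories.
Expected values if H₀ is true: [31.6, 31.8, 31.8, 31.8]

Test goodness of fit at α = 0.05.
Chi-square goodness of fit test:
H₀: observed counts match expected distribution
H₁: observed counts differ from expected distribution
df = k - 1 = 3
χ² = Σ(O - E)²/E
   = (35 - 31.6)²/31.6 + (35 - 31.8)²/31.8 + (29 - 31.8)²/31.8 + (28 - 31.8)²/31.8
   = 0.366 + 0.322 + 0.247 + 0.454
   = 1.39
p-value = 0.7082

Since p-value > α = 0.05, we fail to reject H₀.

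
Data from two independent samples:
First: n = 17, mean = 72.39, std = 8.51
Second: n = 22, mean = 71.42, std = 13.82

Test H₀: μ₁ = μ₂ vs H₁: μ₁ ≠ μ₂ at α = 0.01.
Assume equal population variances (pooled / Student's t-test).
Student's two-sample t-test (equal variances):
H₀: μ₁ = μ₂
H₁: μ₁ ≠ μ₂
df = n₁ + n₂ - 2 = 37
Pooled variance s_p² = [(n₁-1)s₁² + (n₂-1)s₂²] / (n₁ + n₂ - 2) = [(16)(8.51²) + (21)(13.82²)] / 37 = 139.7179
SE = √(s_p²(1/n₁ + 1/n₂)) = √(139.7179 × (1/17 + 1/22)) = 3.8170
t = (x̄₁ - x̄₂) / SE = (72.39 - 71.42) / 3.8170 = 0.97 / 3.8170 = 0.254
p-value = 0.8008

Since p-value > α = 0.01, we fail to reject H₀.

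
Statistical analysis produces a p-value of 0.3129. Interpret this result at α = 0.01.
Since p = 0.3129 > α = 0.01, fail to reject H₀.
There is insufficient evidence to reject the null hypothesis; the result is not statistically significant at the 0.01 level.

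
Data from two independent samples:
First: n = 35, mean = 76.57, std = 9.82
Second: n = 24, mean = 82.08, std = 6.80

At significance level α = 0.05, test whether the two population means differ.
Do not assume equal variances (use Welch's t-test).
Welch's two-sample t-test:
H₀: μ₁ = μ₂
H₁: μ₁ ≠ μ₂
s₁²/n₁ = 9.82²/35 = 2.7552,  s₂²/n₂ = 6.80²/24 = 1.9267
SE = √(s₁²/n₁ + s₂²/n₂) = √(2.7552 + 1.9267) = 2.1638
df (Welch-Satterthwaite) = (s₁²/n₁ + s₂²/n₂)² / [(s₁²/n₁)²/(n₁-1) + (s₂²/n₂)²/(n₂-1)] ≈ 56.98
t = (x̄₁ - x̄₂) / SE = (76.57 - 82.08) / 2.1638 = -5.51 / 2.1638 = -2.546
p-value = 0.0136

Since p-value < α = 0.05, we reject H₀.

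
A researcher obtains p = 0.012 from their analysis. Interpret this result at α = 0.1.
Since p = 0.012 < α = 0.1, reject H₀.
There is sufficient evidence to reject the null hypothesis; the result is statistically significant at the 0.1 level.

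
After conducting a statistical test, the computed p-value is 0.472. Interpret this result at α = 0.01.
Since p = 0.472 > α = 0.01, fail to reject H₀.
There is insufficient evidence to reject the null hypothesis; the result is not statistically significant at the 0.01 level.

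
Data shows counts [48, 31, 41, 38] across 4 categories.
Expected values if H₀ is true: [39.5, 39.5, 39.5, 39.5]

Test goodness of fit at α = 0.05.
Chi-square goodness of fit test:
H₀: observed counts match expected distribution
H₁: observed counts differ from expected distribution
df = k - 1 = 3
χ² = Σ(O - E)²/E
   = (48 - 39.5)²/39.5 + (31 - 39.5)²/39.5 + (41 - 39.5)²/39.5 + (38 - 39.5)²/39.5
   = 1.829 + 1.829 + 0.057 + 0.057
   = 3.77
p-value = 0.2871

Since p-value > α = 0.05, we fail to reject H₀.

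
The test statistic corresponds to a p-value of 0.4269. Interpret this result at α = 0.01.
Since p = 0.4269 > α = 0.01, fail to reject H₀.
There is insufficient evidence to reject the null hypothesis; the result is not statistically significant at the 0.01 level.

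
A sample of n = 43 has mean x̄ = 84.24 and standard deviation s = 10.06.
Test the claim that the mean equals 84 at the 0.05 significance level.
One-sample t-test:
H₀: μ = 84
H₁: μ ≠ 84
df = n - 1 = 42
t = (x̄ - μ₀) / (s/√n) = (84.24 - 84) / (10.06/√43) = 0.156
p-value = 0.8764

Since p-value > α = 0.05, we fail to reject H₀.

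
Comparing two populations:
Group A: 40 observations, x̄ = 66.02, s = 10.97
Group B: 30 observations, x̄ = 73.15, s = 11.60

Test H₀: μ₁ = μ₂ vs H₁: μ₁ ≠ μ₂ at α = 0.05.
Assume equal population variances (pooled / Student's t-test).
Student's two-sample t-test (equal variances):
H₀: μ₁ = μ₂
H₁: μ₁ ≠ μ₂
df = n₁ + n₂ - 2 = 68
Pooled variance s_p² = [(n₁-1)s₁² + (n₂-1)s₂²] / (n₁ + n₂ - 2) = [(39)(10.97²) + (29)(11.60²)] / 68 = 126.4049
SE = √(s_p²(1/n₁ + 1/n₂)) = √(126.4049 × (1/40 + 1/30)) = 2.7154
t = (x̄₁ - x̄₂) / SE = (66.02 - 73.15) / 2.7154 = -7.13 / 2.7154 = -2.626
p-value = 0.0107

Since p-value < α = 0.05, we reject H₀.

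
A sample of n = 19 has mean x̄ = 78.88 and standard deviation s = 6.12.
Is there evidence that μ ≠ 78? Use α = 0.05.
One-sample t-test:
H₀: μ = 78
H₁: μ ≠ 78
df = n - 1 = 18
t = (x̄ - μ₀) / (s/√n) = (78.88 - 78) / (6.12/√19) = 0.627
p-value = 0.5387

Since p-value > α = 0.05, we fail to reject H₀.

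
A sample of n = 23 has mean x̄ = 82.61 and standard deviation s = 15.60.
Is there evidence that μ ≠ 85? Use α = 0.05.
One-sample t-test:
H₀: μ = 85
H₁: μ ≠ 85
df = n - 1 = 22
t = (x̄ - μ₀) / (s/√n) = (82.61 - 85) / (15.60/√23) = -0.735
p-value = 0.4703

Since p-value > α = 0.05, we fail to reject H₀.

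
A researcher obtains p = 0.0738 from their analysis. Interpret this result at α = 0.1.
Since p = 0.0738 < α = 0.1, reject H₀.
There is sufficient evidence to reject the null hypothesis; the result is statistically significant at the 0.1 level.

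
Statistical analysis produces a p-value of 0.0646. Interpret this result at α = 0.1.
Since p = 0.0646 < α = 0.1, reject H₀.
There is sufficient evidence to reject the null hypothesis; the result is statistically significant at the 0.1 level.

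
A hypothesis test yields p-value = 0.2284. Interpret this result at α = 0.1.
Since p = 0.2284 > α = 0.1, fail to reject H₀.
There is insufficient evidence to reject the null hypothesis; the result is not statistically significant at the 0.1 level.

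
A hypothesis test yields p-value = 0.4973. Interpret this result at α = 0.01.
Since p = 0.4973 > α = 0.01, fail to reject H₀.
There is insufficient evidence to reject the null hypothesis; the result is not statistically significant at the 0.01 level.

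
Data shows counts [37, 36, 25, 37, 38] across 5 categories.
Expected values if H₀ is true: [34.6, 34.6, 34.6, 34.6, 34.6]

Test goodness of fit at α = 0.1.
Chi-square goodness of fit test:
H₀: observed counts match expected distribution
H₁: observed counts differ from expected distribution
df = k - 1 = 4
χ² = Σ(O - E)²/E
   = (37 - 34.6)²/34.6 + (36 - 34.6)²/34.6 + (25 - 34.6)²/34.6 + (37 - 34.6)²/34.6 + (38 - 34.6)²/34.6
   = 0.166 + 0.057 + 2.664 + 0.166 + 0.334
   = 3.39
p-value = 0.4952

Since p-value > α = 0.1, we fail to reject H₀.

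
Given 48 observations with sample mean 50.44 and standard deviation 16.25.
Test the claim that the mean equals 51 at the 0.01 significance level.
One-sample t-test:
H₀: μ = 51
H₁: μ ≠ 51
df = n - 1 = 47
t = (x̄ - μ₀) / (s/√n) = (50.44 - 51) / (16.25/√48) = -0.239
p-value = 0.8123

Since p-value > α = 0.01, we fail to reject H₀.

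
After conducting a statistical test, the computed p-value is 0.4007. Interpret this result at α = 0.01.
Since p = 0.4007 > α = 0.01, fail to reject H₀.
There is insufficient evidence to reject the null hypothesis; the result is not statistically significant at the 0.01 level.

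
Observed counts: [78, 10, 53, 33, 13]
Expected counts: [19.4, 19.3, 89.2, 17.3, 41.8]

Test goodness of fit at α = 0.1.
Chi-square goodness of fit test:
H₀: observed counts match expected distribution
H₁: observed counts differ from expected distribution
df = k - 1 = 4
χ² = Σ(O - E)²/E
   = (78 - 19.4)²/19.4 + (10 - 19.3)²/19.3 + (53 - 89.2)²/89.2 + (33 - 17.3)²/17.3 + (13 - 41.8)²/41.8
   = 177.008 + 4.481 + 14.691 + 14.248 + 19.843
   = 230.27
p-value < 0.0001

Since p-value < α = 0.1, we reject H₀.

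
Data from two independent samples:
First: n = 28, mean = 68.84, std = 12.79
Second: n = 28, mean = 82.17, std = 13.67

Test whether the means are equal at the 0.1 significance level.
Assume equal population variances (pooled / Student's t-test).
Student's two-sample t-test (equal variances):
H₀: μ₁ = μ₂
H₁: μ₁ ≠ μ₂
df = n₁ + n₂ - 2 = 54
Pooled variance s_p² = [(n₁-1)s₁² + (n₂-1)s₂²] / (n₁ + n₂ - 2) = [(27)(12.79²) + (27)(13.67²)] / 54 = 175.2265
SE = √(s_p²(1/n₁ + 1/n₂)) = √(175.2265 × (1/28 + 1/28)) = 3.5378
t = (x̄₁ - x̄₂) / SE = (68.84 - 82.17) / 3.5378 = -13.33 / 3.5378 = -3.768
p-value = 0.0004

Since p-value < α = 0.1, we reject H₀.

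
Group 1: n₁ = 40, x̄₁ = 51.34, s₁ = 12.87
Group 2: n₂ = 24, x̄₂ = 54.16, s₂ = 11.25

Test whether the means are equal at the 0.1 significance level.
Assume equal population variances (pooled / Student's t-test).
Student's two-sample t-test (equal variances):
H₀: μ₁ = μ₂
H₁: μ₁ ≠ μ₂
df = n₁ + n₂ - 2 = 62
Pooled variance s_p² = [(n₁-1)s₁² + (n₂-1)s₂²] / (n₁ + n₂ - 2) = [(39)(12.87²) + (23)(11.25²)] / 62 = 151.1416
SE = √(s_p²(1/n₁ + 1/n₂)) = √(151.1416 × (1/40 + 1/24)) = 3.1743
t = (x̄₁ - x̄₂) / SE = (51.34 - 54.16) / 3.1743 = -2.82 / 3.1743 = -0.888
p-value = 0.3778

Since p-value > α = 0.1, we fail to reject H₀.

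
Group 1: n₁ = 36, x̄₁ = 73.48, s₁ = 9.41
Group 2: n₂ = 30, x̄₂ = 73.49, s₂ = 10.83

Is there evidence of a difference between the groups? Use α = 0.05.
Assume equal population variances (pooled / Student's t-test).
Student's two-sample t-test (equal variances):
H₀: μ₁ = μ₂
H₁: μ₁ ≠ μ₂
df = n₁ + n₂ - 2 = 64
Pooled variance s_p² = [(n₁-1)s₁² + (n₂-1)s₂²] / (n₁ + n₂ - 2) = [(35)(9.41²) + (29)(10.83²)] / 64 = 101.5713
SE = √(s_p²(1/n₁ + 1/n₂)) = √(101.5713 × (1/36 + 1/30)) = 2.4914
t = (x̄₁ - x̄₂) / SE = (73.48 - 73.49) / 2.4914 = -0.01 / 2.4914 = -0.004
p-value = 0.9968

Since p-value > α = 0.05, we fail to reject H₀.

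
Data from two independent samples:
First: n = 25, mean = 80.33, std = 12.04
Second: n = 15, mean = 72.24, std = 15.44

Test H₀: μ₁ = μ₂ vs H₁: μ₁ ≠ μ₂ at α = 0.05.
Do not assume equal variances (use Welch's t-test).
Welch's two-sample t-test:
H₀: μ₁ = μ₂
H₁: μ₁ ≠ μ₂
s₁²/n₁ = 12.04²/25 = 5.7985,  s₂²/n₂ = 15.44²/15 = 15.8929
SE = √(s₁²/n₁ + s₂²/n₂) = √(5.7985 + 15.8929) = 4.6574
df (Welch-Satterthwaite) = (s₁²/n₁ + s₂²/n₂)² / [(s₁²/n₁)²/(n₁-1) + (s₂²/n₂)²/(n₂-1)] ≈ 24.20
t = (x̄₁ - x̄₂) / SE = (80.33 - 72.24) / 4.6574 = 8.09 / 4.6574 = 1.737
p-value = 0.0951

Since p-value > α = 0.05, we fail to reject H₀.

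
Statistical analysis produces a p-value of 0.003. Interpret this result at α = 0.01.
Since p = 0.003 < α = 0.01, reject H₀.
There is sufficient evidence to reject the null hypothesis; the result is statistically significant at the 0.01 level.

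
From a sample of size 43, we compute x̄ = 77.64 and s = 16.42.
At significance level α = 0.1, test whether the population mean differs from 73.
One-sample t-test:
H₀: μ = 73
H₁: μ ≠ 73
df = n - 1 = 42
t = (x̄ - μ₀) / (s/√n) = (77.64 - 73) / (16.42/√43) = 1.853
p-value = 0.0709

Since p-value < α = 0.1, we reject H₀.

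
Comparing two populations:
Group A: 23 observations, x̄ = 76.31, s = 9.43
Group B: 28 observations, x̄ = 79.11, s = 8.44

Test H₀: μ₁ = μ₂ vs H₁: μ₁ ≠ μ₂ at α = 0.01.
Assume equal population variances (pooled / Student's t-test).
Student's two-sample t-test (equal variances):
H₀: μ₁ = μ₂
H₁: μ₁ ≠ μ₂
df = n₁ + n₂ - 2 = 49
Pooled variance s_p² = [(n₁-1)s₁² + (n₂-1)s₂²] / (n₁ + n₂ - 2) = [(22)(9.43²) + (27)(8.44²)] / 49 = 79.1766
SE = √(s_p²(1/n₁ + 1/n₂)) = √(79.1766 × (1/23 + 1/28)) = 2.5040
t = (x̄₁ - x̄₂) / SE = (76.31 - 79.11) / 2.5040 = -2.80 / 2.5040 = -1.118
p-value = 0.2689

Since p-value > α = 0.01, we fail to reject H₀.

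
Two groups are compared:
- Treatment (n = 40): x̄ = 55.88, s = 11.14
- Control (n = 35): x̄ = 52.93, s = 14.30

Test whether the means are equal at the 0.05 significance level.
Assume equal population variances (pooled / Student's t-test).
Student's two-sample t-test (equal variances):
H₀: μ₁ = μ₂
H₁: μ₁ ≠ μ₂
df = n₁ + n₂ - 2 = 73
Pooled variance s_p² = [(n₁-1)s₁² + (n₂-1)s₂²] / (n₁ + n₂ - 2) = [(39)(11.14²) + (34)(14.30²)] / 73 = 161.5417
SE = √(s_p²(1/n₁ + 1/n₂)) = √(161.5417 × (1/40 + 1/35)) = 2.9418
t = (x̄₁ - x̄₂) / SE = (55.88 - 52.93) / 2.9418 = 2.95 / 2.9418 = 1.003
p-value = 0.3193

Since p-value > α = 0.05, we fail to reject H₀.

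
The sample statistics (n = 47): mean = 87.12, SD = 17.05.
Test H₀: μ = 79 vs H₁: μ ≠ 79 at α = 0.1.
One-sample t-test:
H₀: μ = 79
H₁: μ ≠ 79
df = n - 1 = 46
t = (x̄ - μ₀) / (s/√n) = (87.12 - 79) / (17.05/√47) = 3.265
p-value = 0.0021

Since p-value < α = 0.1, we reject H₀.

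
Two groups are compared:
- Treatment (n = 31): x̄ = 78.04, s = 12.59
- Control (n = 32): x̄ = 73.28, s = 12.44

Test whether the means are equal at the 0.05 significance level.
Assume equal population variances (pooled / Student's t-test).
Student's two-sample t-test (equal variances):
H₀: μ₁ = μ₂
H₁: μ₁ ≠ μ₂
df = n₁ + n₂ - 2 = 61
Pooled variance s_p² = [(n₁-1)s₁² + (n₂-1)s₂²] / (n₁ + n₂ - 2) = [(30)(12.59²) + (31)(12.44²)] / 61 = 156.6001
SE = √(s_p²(1/n₁ + 1/n₂)) = √(156.6001 × (1/31 + 1/32)) = 3.1536
t = (x̄₁ - x̄₂) / SE = (78.04 - 73.28) / 3.1536 = 4.76 / 3.1536 = 1.509
p-value = 0.1364

Since p-value > α = 0.05, we fail to reject H₀.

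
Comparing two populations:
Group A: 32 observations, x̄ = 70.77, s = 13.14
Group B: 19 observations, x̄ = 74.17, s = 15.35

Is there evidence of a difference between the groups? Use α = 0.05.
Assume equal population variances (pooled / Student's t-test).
Student's two-sample t-test (equal variances):
H₀: μ₁ = μ₂
H₁: μ₁ ≠ μ₂
df = n₁ + n₂ - 2 = 49
Pooled variance s_p² = [(n₁-1)s₁² + (n₂-1)s₂²] / (n₁ + n₂ - 2) = [(31)(13.14²) + (18)(15.35²)] / 49 = 195.7888
SE = √(s_p²(1/n₁ + 1/n₂)) = √(195.7888 × (1/32 + 1/19)) = 4.0525
t = (x̄₁ - x̄₂) / SE = (70.77 - 74.17) / 4.0525 = -3.40 / 4.0525 = -0.839
p-value = 0.4056

Since p-value > α = 0.05, we fail to reject H₀.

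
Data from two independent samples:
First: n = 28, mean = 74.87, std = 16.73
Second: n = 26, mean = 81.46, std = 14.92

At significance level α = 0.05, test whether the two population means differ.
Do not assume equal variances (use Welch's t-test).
Welch's two-sample t-test:
H₀: μ₁ = μ₂
H₁: μ₁ ≠ μ₂
s₁²/n₁ = 16.73²/28 = 9.9962,  s₂²/n₂ = 14.92²/26 = 8.5618
SE = √(s₁²/n₁ + s₂²/n₂) = √(9.9962 + 8.5618) = 4.3079
df (Welch-Satterthwaite) = (s₁²/n₁ + s₂²/n₂)² / [(s₁²/n₁)²/(n₁-1) + (s₂²/n₂)²/(n₂-1)] ≈ 51.92
t = (x̄₁ - x̄₂) / SE = (74.87 - 81.46) / 4.3079 = -6.59 / 4.3079 = -1.530
p-value = 0.1321

Since p-value > α = 0.05, we fail to reject H₀.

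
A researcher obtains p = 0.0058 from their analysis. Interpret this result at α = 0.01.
Since p = 0.0058 < α = 0.01, reject H₀.
There is sufficient evidence to reject the null hypothesis; the result is statistically significant at the 0.01 level.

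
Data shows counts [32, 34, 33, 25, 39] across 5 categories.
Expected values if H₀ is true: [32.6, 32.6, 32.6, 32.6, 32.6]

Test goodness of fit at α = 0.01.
Chi-square goodness of fit test:
H₀: observed counts match expected distribution
H₁: observed counts differ from expected distribution
df = k - 1 = 4
χ² = Σ(O - E)²/E
   = (32 - 32.6)²/32.6 + (34 - 32.6)²/32.6 + (33 - 32.6)²/32.6 + (25 - 32.6)²/32.6 + (39 - 32.6)²/32.6
   = 0.011 + 0.060 + 0.005 + 1.772 + 1.256
   = 3.10
p-value = 0.5405

Since p-value > α = 0.01, we fail to reject H₀.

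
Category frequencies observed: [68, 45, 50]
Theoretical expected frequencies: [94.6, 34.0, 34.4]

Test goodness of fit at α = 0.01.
Chi-square goodness of fit test:
H₀: observed counts match expected distribution
H₁: observed counts differ from expected distribution
df = k - 1 = 2
χ² = Σ(O - E)²/E
   = (68 - 94.6)²/94.6 + (45 - 34.0)²/34.0 + (50 - 34.4)²/34.4
   = 7.479 + 3.559 + 7.074
   = 18.11
p-value = 0.0001

Since p-value < α = 0.01, we reject H₀.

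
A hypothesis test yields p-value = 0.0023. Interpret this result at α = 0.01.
Since p = 0.0023 < α = 0.01, reject H₀.
There is sufficient evidence to reject the null hypothesis; the result is statistically significant at the 0.01 level.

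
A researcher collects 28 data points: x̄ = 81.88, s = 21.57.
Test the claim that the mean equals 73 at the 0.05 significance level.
One-sample t-test:
H₀: μ = 73
H₁: μ ≠ 73
df = n - 1 = 27
t = (x̄ - μ₀) / (s/√n) = (81.88 - 73) / (21.57/√28) = 2.178
p-value = 0.0383

Since p-value < α = 0.05, we reject H₀.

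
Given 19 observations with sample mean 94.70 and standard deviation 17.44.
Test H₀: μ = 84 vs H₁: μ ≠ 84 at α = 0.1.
One-sample t-test:
H₀: μ = 84
H₁: μ ≠ 84
df = n - 1 = 18
t = (x̄ - μ₀) / (s/√n) = (94.70 - 84) / (17.44/√19) = 2.674
p-value = 0.0155

Since p-value < α = 0.1, we reject H₀.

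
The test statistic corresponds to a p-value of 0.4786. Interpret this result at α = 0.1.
Since p = 0.4786 > α = 0.1, fail to reject H₀.
There is insufficient evidence to reject the null hypothesis; the result is not statistically significant at the 0.1 level.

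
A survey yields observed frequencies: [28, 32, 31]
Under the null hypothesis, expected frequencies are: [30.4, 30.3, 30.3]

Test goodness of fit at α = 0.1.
Chi-square goodness of fit test:
H₀: observed counts match expected distribution
H₁: observed counts differ from expected distribution
df = k - 1 = 2
χ² = Σ(O - E)²/E
   = (28 - 30.4)²/30.4 + (32 - 30.3)²/30.3 + (31 - 30.3)²/30.3
   = 0.189 + 0.095 + 0.016
   = 0.30
p-value = 0.8603

Since p-value > α = 0.1, we fail to reject H₀.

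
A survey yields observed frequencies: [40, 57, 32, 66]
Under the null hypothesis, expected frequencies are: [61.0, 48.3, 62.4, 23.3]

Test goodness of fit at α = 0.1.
Chi-square goodness of fit test:
H₀: observed counts match expected distribution
H₁: observed counts differ from expected distribution
df = k - 1 = 3
χ² = Σ(O - E)²/E
   = (40 - 61.0)²/61.0 + (57 - 48.3)²/48.3 + (32 - 62.4)²/62.4 + (66 - 23.3)²/23.3
   = 7.230 + 1.567 + 14.810 + 78.253
   = 101.86
p-value < 0.0001

Since p-value < α = 0.1, we reject H₀.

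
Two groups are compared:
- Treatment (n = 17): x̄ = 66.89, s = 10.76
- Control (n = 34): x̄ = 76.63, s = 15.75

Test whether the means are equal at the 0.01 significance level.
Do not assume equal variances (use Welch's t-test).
Welch's two-sample t-test:
H₀: μ₁ = μ₂
H₁: μ₁ ≠ μ₂
s₁²/n₁ = 10.76²/17 = 6.8104,  s₂²/n₂ = 15.75²/34 = 7.2960
SE = √(s₁²/n₁ + s₂²/n₂) = √(6.8104 + 7.2960) = 3.7558
df (Welch-Satterthwaite) = (s₁²/n₁ + s₂²/n₂)² / [(s₁²/n₁)²/(n₁-1) + (s₂²/n₂)²/(n₂-1)] ≈ 44.10
t = (x̄₁ - x̄₂) / SE = (66.89 - 76.63) / 3.7558 = -9.74 / 3.7558 = -2.593
p-value = 0.0129

Since p-value > α = 0.01, we fail to reject H₀.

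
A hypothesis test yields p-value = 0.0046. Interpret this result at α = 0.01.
Since p = 0.0046 < α = 0.01, reject H₀.
There is sufficient evidence to reject the null hypothesis; the result is statistically significant at the 0.01 level.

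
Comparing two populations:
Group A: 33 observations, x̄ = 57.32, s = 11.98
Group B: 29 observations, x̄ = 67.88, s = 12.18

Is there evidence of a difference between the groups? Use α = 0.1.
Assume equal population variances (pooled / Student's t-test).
Student's two-sample t-test (equal variances):
H₀: μ₁ = μ₂
H₁: μ₁ ≠ μ₂
df = n₁ + n₂ - 2 = 60
Pooled variance s_p² = [(n₁-1)s₁² + (n₂-1)s₂²] / (n₁ + n₂ - 2) = [(32)(11.98²) + (28)(12.18²)] / 60 = 145.7753
SE = √(s_p²(1/n₁ + 1/n₂)) = √(145.7753 × (1/33 + 1/29)) = 3.0731
t = (x̄₁ - x̄₂) / SE = (57.32 - 67.88) / 3.0731 = -10.56 / 3.0731 = -3.436
p-value = 0.0011

Since p-value < α = 0.1, we reject H₀.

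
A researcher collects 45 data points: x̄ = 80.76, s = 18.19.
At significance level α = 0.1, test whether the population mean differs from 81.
One-sample t-test:
H₀: μ = 81
H₁: μ ≠ 81
df = n - 1 = 44
t = (x̄ - μ₀) / (s/√n) = (80.76 - 81) / (18.19/√45) = -0.089
p-value = 0.9299

Since p-value > α = 0.1, we fail to reject H₀.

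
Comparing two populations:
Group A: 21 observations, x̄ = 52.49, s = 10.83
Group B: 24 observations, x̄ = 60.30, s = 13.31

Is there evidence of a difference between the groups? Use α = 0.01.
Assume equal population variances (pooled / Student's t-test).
Student's two-sample t-test (equal variances):
H₀: μ₁ = μ₂
H₁: μ₁ ≠ μ₂
df = n₁ + n₂ - 2 = 43
Pooled variance s_p² = [(n₁-1)s₁² + (n₂-1)s₂²] / (n₁ + n₂ - 2) = [(20)(10.83²) + (23)(13.31²)] / 43 = 149.3109
SE = √(s_p²(1/n₁ + 1/n₂)) = √(149.3109 × (1/21 + 1/24)) = 3.6512
t = (x̄₁ - x̄₂) / SE = (52.49 - 60.30) / 3.6512 = -7.81 / 3.6512 = -2.139
p-value = 0.0382

Since p-value > α = 0.01, we fail to reject H₀.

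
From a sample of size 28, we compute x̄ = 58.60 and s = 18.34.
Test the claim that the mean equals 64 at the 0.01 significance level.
One-sample t-test:
H₀: μ = 64
H₁: μ ≠ 64
df = n - 1 = 27
t = (x̄ - μ₀) / (s/√n) = (58.60 - 64) / (18.34/√28) = -1.558
p-value = 0.1309

Since p-value > α = 0.01, we fail to reject H₀.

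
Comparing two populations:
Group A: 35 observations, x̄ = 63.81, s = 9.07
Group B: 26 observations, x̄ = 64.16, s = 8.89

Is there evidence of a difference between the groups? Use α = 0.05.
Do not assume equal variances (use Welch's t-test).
Welch's two-sample t-test:
H₀: μ₁ = μ₂
H₁: μ₁ ≠ μ₂
s₁²/n₁ = 9.07²/35 = 2.3504,  s₂²/n₂ = 8.89²/26 = 3.0397
SE = √(s₁²/n₁ + s₂²/n₂) = √(2.3504 + 3.0397) = 2.3217
df (Welch-Satterthwaite) = (s₁²/n₁ + s₂²/n₂)² / [(s₁²/n₁)²/(n₁-1) + (s₂²/n₂)²/(n₂-1)] ≈ 54.60
t = (x̄₁ - x̄₂) / SE = (63.81 - 64.16) / 2.3217 = -0.35 / 2.3217 = -0.151
p-value = 0.8807

Since p-value > α = 0.05, we fail to reject H₀.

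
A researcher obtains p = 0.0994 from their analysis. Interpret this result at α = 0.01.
Since p = 0.0994 > α = 0.01, fail to reject H₀.
There is insufficient evidence to reject the null hypothesis; the result is not statistically significant at the 0.01 level.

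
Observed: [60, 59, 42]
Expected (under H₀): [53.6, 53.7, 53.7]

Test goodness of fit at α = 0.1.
Chi-square goodness of fit test:
H₀: observed counts match expected distribution
H₁: observed counts differ from expected distribution
df = k - 1 = 2
χ² = Σ(O - E)²/E
   = (60 - 53.6)²/53.6 + (59 - 53.7)²/53.7 + (42 - 53.7)²/53.7
   = 0.764 + 0.523 + 2.549
   = 3.84
p-value = 0.1469

Since p-value > α = 0.1, we fail to reject H₀.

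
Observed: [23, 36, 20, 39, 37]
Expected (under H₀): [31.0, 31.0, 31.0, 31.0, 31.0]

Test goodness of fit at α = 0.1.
Chi-square goodness of fit test:
H₀: observed counts match expected distribution
H₁: observed counts differ from expected distribution
df = k - 1 = 4
χ² = Σ(O - E)²/E
   = (23 - 31.0)²/31.0 + (36 - 31.0)²/31.0 + (20 - 31.0)²/31.0 + (39 - 31.0)²/31.0 + (37 - 31.0)²/31.0
   = 2.065 + 0.806 + 3.903 + 2.065 + 1.161
   = 10.00
p-value = 0.0404

Since p-value < α = 0.1, we reject H₀.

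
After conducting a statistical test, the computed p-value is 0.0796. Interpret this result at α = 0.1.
Since p = 0.0796 < α = 0.1, reject H₀.
There is sufficient evidence to reject the null hypothesis; the result is statistically significant at the 0.1 level.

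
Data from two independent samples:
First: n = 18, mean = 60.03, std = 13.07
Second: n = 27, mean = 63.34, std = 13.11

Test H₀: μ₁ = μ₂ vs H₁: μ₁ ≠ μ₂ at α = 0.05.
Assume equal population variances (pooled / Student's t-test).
Student's two-sample t-test (equal variances):
H₀: μ₁ = μ₂
H₁: μ₁ ≠ μ₂
df = n₁ + n₂ - 2 = 43
Pooled variance s_p² = [(n₁-1)s₁² + (n₂-1)s₂²] / (n₁ + n₂ - 2) = [(17)(13.07²) + (26)(13.11²)] / 43 = 171.4581
SE = √(s_p²(1/n₁ + 1/n₂)) = √(171.4581 × (1/18 + 1/27)) = 3.9844
t = (x̄₁ - x̄₂) / SE = (60.03 - 63.34) / 3.9844 = -3.31 / 3.9844 = -0.831
p-value = 0.4107

Since p-value > α = 0.05, we fail to reject H₀.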